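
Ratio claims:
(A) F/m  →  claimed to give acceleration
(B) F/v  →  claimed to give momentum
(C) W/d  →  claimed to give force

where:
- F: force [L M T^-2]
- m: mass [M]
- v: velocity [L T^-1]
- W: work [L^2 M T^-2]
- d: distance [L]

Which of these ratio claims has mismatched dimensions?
(B) F/v does not give momentum

(A) F/m: [L T^-2] = acceleration [L T^-2] ✓
(B) F/v: [M T^-1] ≠ momentum [L M T^-1] ✗
(C) W/d: [L M T^-2] = force [L M T^-2] ✓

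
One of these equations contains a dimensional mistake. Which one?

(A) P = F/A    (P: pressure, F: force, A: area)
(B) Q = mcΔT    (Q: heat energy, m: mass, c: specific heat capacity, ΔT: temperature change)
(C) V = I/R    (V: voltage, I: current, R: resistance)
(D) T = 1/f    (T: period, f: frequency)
(C) V = I/R

The equation (C) V = I/R is dimensionally incorrect.

LHS (V): [I^-1 L^2 M T^-3]
RHS (I/R): [I^3 L^-2 M^-1 T^3] ✗

The dimensions do not match. The other three equations balance.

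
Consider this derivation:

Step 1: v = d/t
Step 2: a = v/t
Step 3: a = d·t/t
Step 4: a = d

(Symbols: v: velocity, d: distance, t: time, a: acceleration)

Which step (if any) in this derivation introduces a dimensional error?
Step 3

Step 1: v = d/t → LHS [L T^-1], RHS [L T^-1] ✓
Step 2: a = v/t → LHS [L T^-2], RHS [L T^-2] ✓
Step 3: a = d·t/t → LHS [L T^-2], RHS [L] ✗

The first dimensional inconsistency appears in step 3: a = d·t/t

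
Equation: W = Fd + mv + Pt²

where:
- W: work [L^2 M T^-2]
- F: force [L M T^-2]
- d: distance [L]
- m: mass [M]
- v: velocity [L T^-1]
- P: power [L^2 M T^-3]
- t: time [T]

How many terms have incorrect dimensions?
2

LHS W: [L^2 M T^-2]
- Fd: [L^2 M T^-2] ✓
- mv: [L M T^-1] ✗
- Pt²: [L^2 M T^-1] ✗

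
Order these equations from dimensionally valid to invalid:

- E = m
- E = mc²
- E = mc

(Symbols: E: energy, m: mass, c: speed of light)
Dimensionally correct: E = mc²
Dimensionally incorrect: E = m, E = mc
Ordered (correct first, then incorrect): E = mc², E = m, E = mc

- E = m: LHS [L^2 M T^-2], RHS [M] → incorrect ✗
- E = mc²: LHS [L^2 M T^-2], RHS [L^2 M T^-2] → correct ✓
- E = mc: LHS [L^2 M T^-2], RHS [L M T^-1] → incorrect ✗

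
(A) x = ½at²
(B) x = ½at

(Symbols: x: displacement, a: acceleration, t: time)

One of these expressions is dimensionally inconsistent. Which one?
(B)

(A) x = ½at²: LHS [L], RHS [L] ✓
(B) x = ½at: LHS [L], RHS [L T^-1] ✗

Expression (B) x = ½at is dimensionally incorrect.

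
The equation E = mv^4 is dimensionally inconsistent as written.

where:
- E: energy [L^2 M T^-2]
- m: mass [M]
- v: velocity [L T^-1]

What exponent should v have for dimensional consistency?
The exponent of v should be 2: E = mv^2

The LHS E has dimensions [L^2 M T^-2]; v has dimensions [L T^-1].
As written, the RHS mv^4 (exponent 4 on v) has dimensions [L^4 M T^-4], which does not match.
With exponent 2, the RHS mv^2 has dimensions [L^2 M T^-2], matching the LHS.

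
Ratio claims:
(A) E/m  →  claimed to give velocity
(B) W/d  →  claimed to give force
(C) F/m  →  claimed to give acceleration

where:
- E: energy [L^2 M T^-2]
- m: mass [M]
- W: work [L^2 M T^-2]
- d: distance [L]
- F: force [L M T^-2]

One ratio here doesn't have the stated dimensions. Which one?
(A) E/m does not give velocity

(A) E/m: [L^2 T^-2] ≠ velocity [L T^-1] ✗
(B) W/d: [L M T^-2] = force [L M T^-2] ✓
(C) F/m: [L T^-2] = acceleration [L T^-2] ✓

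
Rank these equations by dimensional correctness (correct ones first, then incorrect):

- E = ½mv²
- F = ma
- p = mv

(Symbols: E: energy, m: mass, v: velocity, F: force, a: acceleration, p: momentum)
Dimensionally correct: E = ½mv², F = ma, p = mv
Dimensionally incorrect: none
Ordered (correct first, then incorrect): E = ½mv², F = ma, p = mv

- E = ½mv²: LHS [L^2 M T^-2], RHS [L^2 M T^-2] → correct ✓
- F = ma: LHS [L M T^-2], RHS [L M T^-2] → correct ✓
- p = mv: LHS [L M T^-1], RHS [L M T^-1] → correct ✓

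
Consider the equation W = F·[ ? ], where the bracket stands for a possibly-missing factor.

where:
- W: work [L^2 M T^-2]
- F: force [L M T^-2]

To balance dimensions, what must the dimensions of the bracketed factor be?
[L] — length (e.g. a distance d)

W has dimensions [L^2 M T^-2]; F has dimensions [L M T^-2].
The bracketed factor must supply [L^2 M T^-2] / [L M T^-2] = [L].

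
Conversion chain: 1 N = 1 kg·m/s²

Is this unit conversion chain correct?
The chain is correct (no errors).

Correct: Newton is defined as kg·m/s²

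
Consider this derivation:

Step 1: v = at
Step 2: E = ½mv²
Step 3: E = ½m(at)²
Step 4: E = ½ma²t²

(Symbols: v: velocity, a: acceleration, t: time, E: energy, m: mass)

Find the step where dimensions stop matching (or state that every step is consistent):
No step introduces an error — all steps are dimensionally consistent.

Step 1: v = at → LHS [L T^-1], RHS [L T^-1] ✓
Step 2: E = ½mv² → LHS [L^2 M T^-2], RHS [L^2 M T^-2] ✓
Step 3: E = ½m(at)² → LHS [L^2 M T^-2], RHS [L^2 M T^-2] ✓
Step 4: E = ½ma²t² → LHS [L^2 M T^-2], RHS [L^2 M T^-2] ✓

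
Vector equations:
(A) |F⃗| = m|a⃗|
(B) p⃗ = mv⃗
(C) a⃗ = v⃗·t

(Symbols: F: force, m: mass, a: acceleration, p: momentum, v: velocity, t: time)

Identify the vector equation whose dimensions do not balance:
(C) a⃗ = v⃗·t

(A) |F⃗| = m|a⃗|: LHS [L M T^-2], RHS [L M T^-2] ✓ — magnitudes of vectors are scalars
(B) p⃗ = mv⃗: LHS [L M T^-1], RHS [L M T^-1] ✓ — mass (scalar) times velocity (vector)
(C) a⃗ = v⃗·t: LHS [L T^-2], RHS [L] ✗ — acceleration is velocity per time; should be v⃗/t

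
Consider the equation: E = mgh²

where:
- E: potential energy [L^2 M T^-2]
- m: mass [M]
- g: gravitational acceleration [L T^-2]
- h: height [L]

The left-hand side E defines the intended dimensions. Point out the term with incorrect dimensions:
The right-hand side term mgh²

E has dimensions [L^2 M T^-2], but mgh² has dimensions [L^3 M T^-2], so the term mgh² is dimensionally wrong for E.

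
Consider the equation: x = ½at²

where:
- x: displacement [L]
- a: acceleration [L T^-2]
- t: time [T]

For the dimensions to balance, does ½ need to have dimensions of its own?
No

x has dimensions [L] and at² already has dimensions [L], so the equation balances without ½ contributing any dimensions. ½ is a pure (dimensionless) number; changing or removing it would not affect dimensional consistency.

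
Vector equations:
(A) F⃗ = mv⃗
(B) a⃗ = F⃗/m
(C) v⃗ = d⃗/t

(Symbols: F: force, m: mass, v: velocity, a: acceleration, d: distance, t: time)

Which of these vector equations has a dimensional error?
(A) F⃗ = mv⃗

(A) F⃗ = mv⃗: LHS [L M T^-2], RHS [L M T^-1] ✗ — mass times velocity is momentum, not force; should be ma⃗
(B) a⃗ = F⃗/m: LHS [L T^-2], RHS [L T^-2] ✓ — force (vector) divided by mass (scalar)
(C) v⃗ = d⃗/t: LHS [L T^-1], RHS [L T^-1] ✓ — displacement (vector) divided by time (scalar)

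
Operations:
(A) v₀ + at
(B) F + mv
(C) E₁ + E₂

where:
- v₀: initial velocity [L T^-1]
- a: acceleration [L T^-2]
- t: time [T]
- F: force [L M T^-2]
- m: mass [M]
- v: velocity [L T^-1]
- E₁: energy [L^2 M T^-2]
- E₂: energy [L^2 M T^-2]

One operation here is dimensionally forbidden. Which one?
(B) F + mv

(A) v₀ + at: v₀ [L T^-1] and at [L T^-1] — same dimensions ✓
(B) F + mv: F [L M T^-2] and mv [L M T^-1] — different dimensions cannot be added/subtracted ✗
(C) E₁ + E₂: E₁ [L^2 M T^-2] and E₂ [L^2 M T^-2] — same dimensions ✓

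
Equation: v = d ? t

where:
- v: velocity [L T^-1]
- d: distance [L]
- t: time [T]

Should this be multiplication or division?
division (÷): v = d ÷ t

v [L T^-1]; d [L]; t [T].
d × t → [L T] ✗
d ÷ t → [L T^-1] ✓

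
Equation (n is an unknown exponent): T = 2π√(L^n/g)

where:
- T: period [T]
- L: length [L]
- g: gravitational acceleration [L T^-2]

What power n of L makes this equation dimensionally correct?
n = 1

T has dimensions [T]; L has dimensions [L].
With n = 1: 2π√(L^1/g) has dimensions [T], matching the LHS ✓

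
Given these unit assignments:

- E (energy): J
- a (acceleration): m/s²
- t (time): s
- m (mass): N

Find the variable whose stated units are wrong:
m

The variable m (mass) should have units kg, not N.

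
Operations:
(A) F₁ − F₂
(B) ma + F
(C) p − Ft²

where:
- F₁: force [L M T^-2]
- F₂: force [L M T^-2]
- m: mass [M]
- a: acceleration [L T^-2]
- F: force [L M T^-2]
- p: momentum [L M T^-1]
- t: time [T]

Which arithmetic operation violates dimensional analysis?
(C) p − Ft²

(A) F₁ − F₂: F₁ [L M T^-2] and F₂ [L M T^-2] — same dimensions ✓
(B) ma + F: ma [L M T^-2] and F [L M T^-2] — same dimensions ✓
(C) p − Ft²: p [L M T^-1] and Ft² [L M] — different dimensions cannot be added/subtracted ✗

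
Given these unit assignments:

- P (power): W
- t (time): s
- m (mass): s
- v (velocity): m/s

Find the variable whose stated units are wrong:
m

The variable m (mass) should have units kg, not s.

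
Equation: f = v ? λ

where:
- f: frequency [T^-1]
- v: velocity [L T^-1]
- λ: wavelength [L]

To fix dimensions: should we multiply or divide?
division (÷): f = v ÷ λ

f [T^-1]; v [L T^-1]; λ [L].
v × λ → [L^2 T^-1] ✗
v ÷ λ → [T^-1] ✓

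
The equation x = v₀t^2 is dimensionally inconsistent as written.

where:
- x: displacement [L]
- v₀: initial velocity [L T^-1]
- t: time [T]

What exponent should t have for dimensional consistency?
The exponent of t should be 1: x = v₀t

The LHS x has dimensions [L]; t has dimensions [T].
As written, the RHS v₀t^2 (exponent 2 on t) has dimensions [L T], which does not match.
With exponent 1, the RHS v₀t has dimensions [L], matching the LHS.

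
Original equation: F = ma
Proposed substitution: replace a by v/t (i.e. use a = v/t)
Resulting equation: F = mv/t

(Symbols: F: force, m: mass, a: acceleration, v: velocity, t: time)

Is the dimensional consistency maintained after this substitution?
Yes

[a] = [L T^-2] and [v/t] = [L T^-2]. These match, so the substitution replaces a quantity by one of the same dimensions and the result F = mv/t has LHS [L M T^-2] vs RHS [L M T^-2] — still consistent.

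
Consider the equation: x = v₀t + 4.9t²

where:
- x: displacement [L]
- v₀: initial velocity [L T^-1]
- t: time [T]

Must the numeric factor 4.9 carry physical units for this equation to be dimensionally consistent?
Yes

x has dimensions [L], while t² alone has dimensions [T^2]. For the equation to balance, the factor 4.9 must carry dimensions [L T^-2] — it is a dimensional constant (a numerical value of a physical quantity with its units suppressed), not a pure number.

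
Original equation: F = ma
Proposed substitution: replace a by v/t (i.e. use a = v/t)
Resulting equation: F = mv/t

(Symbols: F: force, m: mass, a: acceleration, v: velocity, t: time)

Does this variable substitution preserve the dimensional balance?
Yes

[a] = [L T^-2] and [v/t] = [L T^-2]. These match, so the substitution replaces a quantity by one of the same dimensions and the result F = mv/t has LHS [L M T^-2] vs RHS [L M T^-2] — still consistent.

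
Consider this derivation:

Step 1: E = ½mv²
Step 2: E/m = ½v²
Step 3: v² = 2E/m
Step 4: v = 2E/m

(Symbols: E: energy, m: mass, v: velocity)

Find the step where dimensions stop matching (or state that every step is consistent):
Step 4

Step 1: E = ½mv² → LHS [L^2 M T^-2], RHS [L^2 M T^-2] ✓
Step 2: E/m = ½v² → LHS [L^2 T^-2], RHS [L^2 T^-2] ✓
Step 3: v² = 2E/m → LHS [L^2 T^-2], RHS [L^2 T^-2] ✓
Step 4: v = 2E/m → LHS [L T^-1], RHS [L^2 T^-2] ✗

The first dimensional inconsistency appears in step 4: v = 2E/m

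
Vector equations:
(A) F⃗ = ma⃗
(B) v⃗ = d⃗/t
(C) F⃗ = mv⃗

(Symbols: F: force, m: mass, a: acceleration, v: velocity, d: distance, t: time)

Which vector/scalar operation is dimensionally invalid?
(C) F⃗ = mv⃗

(A) F⃗ = ma⃗: LHS [L M T^-2], RHS [L M T^-2] ✓ — Force and acceleration are vectors, mass is a scalar
(B) v⃗ = d⃗/t: LHS [L T^-1], RHS [L T^-1] ✓ — displacement (vector) divided by time (scalar)
(C) F⃗ = mv⃗: LHS [L M T^-2], RHS [L M T^-1] ✗ — mass times velocity is momentum, not force; should be ma⃗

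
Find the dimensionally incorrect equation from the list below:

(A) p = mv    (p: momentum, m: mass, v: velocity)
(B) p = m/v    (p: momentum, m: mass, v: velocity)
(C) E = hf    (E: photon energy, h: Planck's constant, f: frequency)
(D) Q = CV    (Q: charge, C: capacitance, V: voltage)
(B) p = m/v

The equation (B) p = m/v is dimensionally incorrect.

LHS (p): [L M T^-1]
RHS (m/v): [L^-1 M T] ✗

The dimensions do not match. The other three equations balance.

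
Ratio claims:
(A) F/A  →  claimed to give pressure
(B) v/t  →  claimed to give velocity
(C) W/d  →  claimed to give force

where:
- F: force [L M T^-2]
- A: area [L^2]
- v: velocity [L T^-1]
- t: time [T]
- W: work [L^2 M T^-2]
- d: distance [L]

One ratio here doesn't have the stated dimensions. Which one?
(B) v/t does not give velocity

(A) F/A: [L^-1 M T^-2] = pressure [L^-1 M T^-2] ✓
(B) v/t: [L T^-2] ≠ velocity [L T^-1] ✗
(C) W/d: [L M T^-2] = force [L M T^-2] ✓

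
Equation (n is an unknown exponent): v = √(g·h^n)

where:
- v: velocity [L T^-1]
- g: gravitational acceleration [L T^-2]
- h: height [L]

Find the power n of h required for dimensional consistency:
n = 1

v has dimensions [L T^-1]; h has dimensions [L].
With n = 1: √(g·h^1) has dimensions [L T^-1], matching the LHS ✓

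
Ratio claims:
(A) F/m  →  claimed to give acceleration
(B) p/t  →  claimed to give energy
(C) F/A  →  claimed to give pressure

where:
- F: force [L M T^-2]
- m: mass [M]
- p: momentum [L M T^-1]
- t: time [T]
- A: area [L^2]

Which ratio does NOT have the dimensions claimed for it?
(B) p/t does not give energy

(A) F/m: [L T^-2] = acceleration [L T^-2] ✓
(B) p/t: [L M T^-2] ≠ energy [L^2 M T^-2] ✗
(C) F/A: [L^-1 M T^-2] = pressure [L^-1 M T^-2] ✓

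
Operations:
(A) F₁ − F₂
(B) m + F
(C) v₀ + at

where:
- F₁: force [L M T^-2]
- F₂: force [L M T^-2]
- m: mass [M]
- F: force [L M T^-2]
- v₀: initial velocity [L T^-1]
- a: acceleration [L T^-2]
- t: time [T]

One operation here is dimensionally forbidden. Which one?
(B) m + F

(A) F₁ − F₂: F₁ [L M T^-2] and F₂ [L M T^-2] — same dimensions ✓
(B) m + F: m [M] and F [L M T^-2] — different dimensions cannot be added/subtracted ✗
(C) v₀ + at: v₀ [L T^-1] and at [L T^-1] — same dimensions ✓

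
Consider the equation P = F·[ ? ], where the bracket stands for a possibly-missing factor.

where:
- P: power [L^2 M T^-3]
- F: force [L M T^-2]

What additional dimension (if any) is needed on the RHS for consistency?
[L T^-1] — velocity (e.g. v)

P has dimensions [L^2 M T^-3]; F has dimensions [L M T^-2].
The bracketed factor must supply [L^2 M T^-3] / [L M T^-2] = [L T^-1].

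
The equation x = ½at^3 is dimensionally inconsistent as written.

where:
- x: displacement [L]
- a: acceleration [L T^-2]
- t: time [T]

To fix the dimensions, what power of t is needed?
The exponent of t should be 2: x = ½at^2

The LHS x has dimensions [L]; t has dimensions [T].
As written, the RHS ½at^3 (exponent 3 on t) has dimensions [L T], which does not match.
With exponent 2, the RHS ½at^2 has dimensions [L], matching the LHS.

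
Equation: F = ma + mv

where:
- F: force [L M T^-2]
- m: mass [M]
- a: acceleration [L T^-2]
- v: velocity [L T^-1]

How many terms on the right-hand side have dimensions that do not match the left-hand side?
1

LHS F: [L M T^-2]
- ma: [L M T^-2] ✓
- mv: [L M T^-1] ✗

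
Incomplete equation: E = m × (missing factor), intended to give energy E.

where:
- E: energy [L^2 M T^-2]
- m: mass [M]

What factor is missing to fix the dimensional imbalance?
v² (velocity squared), dimensions [L^2 T^-2]

E has dimensions [L^2 M T^-2] and m has dimensions [M].
The missing factor must have dimensions [L^2 M T^-2] / [M] = [L^2 T^-2], i.e. velocity squared (v²).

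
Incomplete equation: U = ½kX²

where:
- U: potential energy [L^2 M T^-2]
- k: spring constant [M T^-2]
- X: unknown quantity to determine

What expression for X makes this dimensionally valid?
X = x (displacement), dimensions [L]

U has dimensions [L^2 M T^-2]; the rest of the RHS (½k) has dimensions [M T^-2].
So X² must have dimensions [L^2], i.e. X has dimensions [L] — X = x (displacement).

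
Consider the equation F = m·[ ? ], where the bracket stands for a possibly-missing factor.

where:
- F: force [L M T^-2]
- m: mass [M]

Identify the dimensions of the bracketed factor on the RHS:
[L T^-2] — acceleration (e.g. a)

F has dimensions [L M T^-2]; m has dimensions [M].
The bracketed factor must supply [L M T^-2] / [M] = [L T^-2].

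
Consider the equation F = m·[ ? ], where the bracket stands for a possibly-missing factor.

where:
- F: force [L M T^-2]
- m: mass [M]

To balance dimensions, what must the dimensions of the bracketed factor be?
[L T^-2] — acceleration (e.g. a)

F has dimensions [L M T^-2]; m has dimensions [M].
The bracketed factor must supply [L M T^-2] / [M] = [L T^-2].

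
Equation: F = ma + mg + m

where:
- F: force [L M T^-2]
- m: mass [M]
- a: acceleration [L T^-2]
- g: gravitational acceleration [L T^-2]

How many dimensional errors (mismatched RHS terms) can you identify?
1

LHS F: [L M T^-2]
- ma: [L M T^-2] ✓
- mg: [L M T^-2] ✓
- m: [M] ✗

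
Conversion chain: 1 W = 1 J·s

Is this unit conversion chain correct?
The chain is incorrect (it contains an error).

Incorrect: Watt is J/s, not J·s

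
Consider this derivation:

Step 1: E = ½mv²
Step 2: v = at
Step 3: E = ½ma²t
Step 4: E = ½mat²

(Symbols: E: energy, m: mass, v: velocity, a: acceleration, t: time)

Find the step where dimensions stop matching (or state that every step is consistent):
Step 3

Step 1: E = ½mv² → LHS [L^2 M T^-2], RHS [L^2 M T^-2] ✓
Step 2: v = at → LHS [L T^-1], RHS [L T^-1] ✓
Step 3: E = ½ma²t → LHS [L^2 M T^-2], RHS [L^2 M T^-3] ✗

The first dimensional inconsistency appears in step 3: E = ½ma²t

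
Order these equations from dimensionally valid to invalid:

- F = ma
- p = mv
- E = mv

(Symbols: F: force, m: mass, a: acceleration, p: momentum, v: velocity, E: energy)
Dimensionally correct: F = ma, p = mv
Dimensionally incorrect: E = mv
Ordered (correct first, then incorrect): F = ma, p = mv, E = mv

- F = ma: LHS [L M T^-2], RHS [L M T^-2] → correct ✓
- p = mv: LHS [L M T^-1], RHS [L M T^-1] → correct ✓
- E = mv: LHS [L^2 M T^-2], RHS [L M T^-1] → incorrect ✗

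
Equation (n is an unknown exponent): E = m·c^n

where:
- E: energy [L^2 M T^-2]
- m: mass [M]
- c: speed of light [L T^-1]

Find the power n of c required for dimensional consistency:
n = 2

E has dimensions [L^2 M T^-2]; c has dimensions [L T^-1].
The rest of the RHS has dimensions [M], so c^n must supply [L^2 T^-2].
With n = 2: m·c^2 has dimensions [L^2 M T^-2], matching the LHS ✓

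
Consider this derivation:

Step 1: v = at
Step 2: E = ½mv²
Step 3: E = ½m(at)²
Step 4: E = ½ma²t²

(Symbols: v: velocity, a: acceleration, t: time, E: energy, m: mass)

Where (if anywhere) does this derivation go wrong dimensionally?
No step introduces an error — all steps are dimensionally consistent.

Step 1: v = at → LHS [L T^-1], RHS [L T^-1] ✓
Step 2: E = ½mv² → LHS [L^2 M T^-2], RHS [L^2 M T^-2] ✓
Step 3: E = ½m(at)² → LHS [L^2 M T^-2], RHS [L^2 M T^-2] ✓
Step 4: E = ½ma²t² → LHS [L^2 M T^-2], RHS [L^2 M T^-2] ✓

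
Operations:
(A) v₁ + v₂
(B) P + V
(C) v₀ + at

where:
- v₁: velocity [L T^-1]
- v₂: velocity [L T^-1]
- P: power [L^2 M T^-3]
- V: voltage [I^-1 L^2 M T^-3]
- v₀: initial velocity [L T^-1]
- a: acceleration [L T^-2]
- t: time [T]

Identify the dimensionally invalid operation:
(B) P + V

(A) v₁ + v₂: v₁ [L T^-1] and v₂ [L T^-1] — same dimensions ✓
(B) P + V: P [L^2 M T^-3] and V [I^-1 L^2 M T^-3] — different dimensions cannot be added/subtracted ✗
(C) v₀ + at: v₀ [L T^-1] and at [L T^-1] — same dimensions ✓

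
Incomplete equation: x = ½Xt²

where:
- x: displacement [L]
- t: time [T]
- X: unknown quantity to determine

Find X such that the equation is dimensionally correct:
X = a (acceleration), dimensions [L T^-2]

x has dimensions [L]; the rest of the RHS (½ t²) has dimensions [T^2].
So X must have dimensions [L T^-2] — X = a (acceleration).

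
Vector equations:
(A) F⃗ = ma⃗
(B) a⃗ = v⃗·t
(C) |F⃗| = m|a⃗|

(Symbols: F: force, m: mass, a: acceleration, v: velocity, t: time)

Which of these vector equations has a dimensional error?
(B) a⃗ = v⃗·t

(A) F⃗ = ma⃗: LHS [L M T^-2], RHS [L M T^-2] ✓ — Force and acceleration are vectors, mass is a scalar
(B) a⃗ = v⃗·t: LHS [L T^-2], RHS [L] ✗ — acceleration is velocity per time; should be v⃗/t
(C) |F⃗| = m|a⃗|: LHS [L M T^-2], RHS [L M T^-2] ✓ — magnitudes of vectors are scalars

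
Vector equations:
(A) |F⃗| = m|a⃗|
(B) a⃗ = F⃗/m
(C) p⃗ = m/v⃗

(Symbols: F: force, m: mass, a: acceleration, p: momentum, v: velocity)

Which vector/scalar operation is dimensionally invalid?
(C) p⃗ = m/v⃗

(A) |F⃗| = m|a⃗|: LHS [L M T^-2], RHS [L M T^-2] ✓ — magnitudes of vectors are scalars
(B) a⃗ = F⃗/m: LHS [L T^-2], RHS [L T^-2] ✓ — force (vector) divided by mass (scalar)
(C) p⃗ = m/v⃗: LHS [L M T^-1], RHS [L^-1 M T] ✗ — momentum is mass times velocity; should be mv⃗ (and division by a vector is undefined)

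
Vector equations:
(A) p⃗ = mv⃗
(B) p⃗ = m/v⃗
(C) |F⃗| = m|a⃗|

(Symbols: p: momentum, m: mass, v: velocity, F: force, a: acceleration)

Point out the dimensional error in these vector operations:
(B) p⃗ = m/v⃗

(A) p⃗ = mv⃗: LHS [L M T^-1], RHS [L M T^-1] ✓ — mass (scalar) times velocity (vector)
(B) p⃗ = m/v⃗: LHS [L M T^-1], RHS [L^-1 M T] ✗ — momentum is mass times velocity; should be mv⃗ (and division by a vector is undefined)
(C) |F⃗| = m|a⃗|: LHS [L M T^-2], RHS [L M T^-2] ✓ — magnitudes of vectors are scalars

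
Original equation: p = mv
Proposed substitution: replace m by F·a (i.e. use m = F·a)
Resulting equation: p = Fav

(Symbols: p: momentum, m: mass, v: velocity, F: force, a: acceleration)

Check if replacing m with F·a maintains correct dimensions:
No

[m] = [M] and [F·a] = [L^2 M T^-4]. These differ, so the substitution replaces a quantity by one of different dimensions and the result p = Fav has LHS [L M T^-1] vs RHS [L^3 M T^-5] — inconsistent.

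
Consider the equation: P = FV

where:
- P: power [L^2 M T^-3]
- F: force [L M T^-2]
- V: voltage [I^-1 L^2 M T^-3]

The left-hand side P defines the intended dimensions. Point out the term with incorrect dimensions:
The right-hand side term FV

P has dimensions [L^2 M T^-3], but FV has dimensions [I^-1 L^3 M^2 T^-5], so the term FV is dimensionally wrong for P.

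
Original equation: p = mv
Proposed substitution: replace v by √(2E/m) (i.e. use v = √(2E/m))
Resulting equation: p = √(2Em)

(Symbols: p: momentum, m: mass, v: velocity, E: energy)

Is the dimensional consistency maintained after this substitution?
Yes

[v] = [L T^-1] and [√(2E/m)] = [L T^-1]. These match, so the substitution replaces a quantity by one of the same dimensions and the result p = √(2Em) has LHS [L M T^-1] vs RHS [L M T^-1] — still consistent.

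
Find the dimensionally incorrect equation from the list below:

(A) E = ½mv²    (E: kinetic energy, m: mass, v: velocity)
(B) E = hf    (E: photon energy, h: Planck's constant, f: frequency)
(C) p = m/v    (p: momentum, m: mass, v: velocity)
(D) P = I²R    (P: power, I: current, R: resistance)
(C) p = m/v

The equation (C) p = m/v is dimensionally incorrect.

LHS (p): [L M T^-1]
RHS (m/v): [L^-1 M T] ✗

The dimensions do not match. The other three equations balance.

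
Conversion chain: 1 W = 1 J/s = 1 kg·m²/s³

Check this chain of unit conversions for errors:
The chain is correct (no errors).

Correct: Watt is Joule per second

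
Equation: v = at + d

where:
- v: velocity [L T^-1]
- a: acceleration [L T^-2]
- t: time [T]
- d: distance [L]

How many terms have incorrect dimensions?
1

LHS v: [L T^-1]
- at: [L T^-1] ✓
- d: [L] ✗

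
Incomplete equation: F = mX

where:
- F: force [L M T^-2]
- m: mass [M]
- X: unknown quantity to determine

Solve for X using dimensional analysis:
X = a (acceleration), dimensions [L T^-2]

F has dimensions [L M T^-2]; the rest of the RHS (m) has dimensions [M].
So X must have dimensions [L T^-2] — X = a (acceleration).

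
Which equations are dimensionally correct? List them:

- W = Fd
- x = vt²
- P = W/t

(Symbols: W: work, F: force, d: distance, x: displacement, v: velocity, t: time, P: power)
Dimensionally correct: W = Fd, P = W/t
Dimensionally incorrect: x = vt²
Ordered (correct first, then incorrect): W = Fd, P = W/t, x = vt²

- W = Fd: LHS [L^2 M T^-2], RHS [L^2 M T^-2] → correct ✓
- x = vt²: LHS [L], RHS [L T] → incorrect ✗
- P = W/t: LHS [L^2 M T^-3], RHS [L^2 M T^-3] → correct ✓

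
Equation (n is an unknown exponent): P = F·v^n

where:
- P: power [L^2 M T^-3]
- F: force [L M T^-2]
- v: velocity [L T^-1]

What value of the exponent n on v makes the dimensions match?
n = 1

P has dimensions [L^2 M T^-3]; v has dimensions [L T^-1].
The rest of the RHS has dimensions [L M T^-2], so v^n must supply [L T^-1].
With n = 1: F·v^1 has dimensions [L^2 M T^-3], matching the LHS ✓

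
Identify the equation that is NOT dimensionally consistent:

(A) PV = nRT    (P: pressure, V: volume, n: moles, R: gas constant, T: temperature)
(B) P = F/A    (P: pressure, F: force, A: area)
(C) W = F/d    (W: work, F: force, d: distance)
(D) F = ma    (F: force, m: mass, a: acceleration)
(C) W = F/d

The equation (C) W = F/d is dimensionally incorrect.

LHS (W): [L^2 M T^-2]
RHS (F/d): [M T^-2] ✗

The dimensions do not match. The other three equations balance.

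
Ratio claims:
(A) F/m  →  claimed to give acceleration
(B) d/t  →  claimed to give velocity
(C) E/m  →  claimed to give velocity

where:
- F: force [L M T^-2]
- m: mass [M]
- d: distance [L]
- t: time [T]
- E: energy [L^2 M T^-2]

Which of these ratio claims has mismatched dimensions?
(C) E/m does not give velocity

(A) F/m: [L T^-2] = acceleration [L T^-2] ✓
(B) d/t: [L T^-1] = velocity [L T^-1] ✓
(C) E/m: [L^2 T^-2] ≠ velocity [L T^-1] ✗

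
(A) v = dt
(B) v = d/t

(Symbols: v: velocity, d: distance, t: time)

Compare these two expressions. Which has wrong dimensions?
(A)

(A) v = dt: LHS [L T^-1], RHS [L T] ✗
(B) v = d/t: LHS [L T^-1], RHS [L T^-1] ✓

Expression (A) v = dt is dimensionally incorrect.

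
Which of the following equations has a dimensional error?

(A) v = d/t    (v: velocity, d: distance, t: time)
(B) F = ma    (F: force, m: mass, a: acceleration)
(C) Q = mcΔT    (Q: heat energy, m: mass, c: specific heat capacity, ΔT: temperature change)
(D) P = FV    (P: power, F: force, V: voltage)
(D) P = FV

The equation (D) P = FV is dimensionally incorrect.

LHS (P): [L^2 M T^-3]
RHS (FV): [I^-1 L^3 M^2 T^-5] ✗

The dimensions do not match. The other three equations balance.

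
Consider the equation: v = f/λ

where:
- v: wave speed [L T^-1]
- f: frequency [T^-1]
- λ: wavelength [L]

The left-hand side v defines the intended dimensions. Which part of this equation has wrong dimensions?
The right-hand side term f/λ

v has dimensions [L T^-1], but f/λ has dimensions [L^-1 T^-1], so the term f/λ is dimensionally wrong for v.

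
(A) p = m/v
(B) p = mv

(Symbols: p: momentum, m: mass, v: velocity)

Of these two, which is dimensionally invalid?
(A)

(A) p = m/v: LHS [L M T^-1], RHS [L^-1 M T] ✗
(B) p = mv: LHS [L M T^-1], RHS [L M T^-1] ✓

Expression (A) p = m/v is dimensionally incorrect.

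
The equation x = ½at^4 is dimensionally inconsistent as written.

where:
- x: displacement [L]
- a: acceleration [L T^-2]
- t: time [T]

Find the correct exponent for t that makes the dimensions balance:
The exponent of t should be 2: x = ½at^2

The LHS x has dimensions [L]; t has dimensions [T].
As written, the RHS ½at^4 (exponent 4 on t) has dimensions [L T^2], which does not match.
With exponent 2, the RHS ½at^2 has dimensions [L], matching the LHS.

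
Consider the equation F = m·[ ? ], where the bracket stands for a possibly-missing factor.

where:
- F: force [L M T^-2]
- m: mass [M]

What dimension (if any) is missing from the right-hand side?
[L T^-2] — acceleration (e.g. a)

F has dimensions [L M T^-2]; m has dimensions [M].
The bracketed factor must supply [L M T^-2] / [M] = [L T^-2].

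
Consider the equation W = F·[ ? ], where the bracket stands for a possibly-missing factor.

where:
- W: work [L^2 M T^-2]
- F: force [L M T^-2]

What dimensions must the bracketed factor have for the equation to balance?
[L] — length (e.g. a distance d)

W has dimensions [L^2 M T^-2]; F has dimensions [L M T^-2].
The bracketed factor must supply [L^2 M T^-2] / [L M T^-2] = [L].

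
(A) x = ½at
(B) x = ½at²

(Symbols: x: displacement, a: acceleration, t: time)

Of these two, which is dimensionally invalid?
(A)

(A) x = ½at: LHS [L], RHS [L T^-1] ✗
(B) x = ½at²: LHS [L], RHS [L] ✓

Expression (A) x = ½at is dimensionally incorrect.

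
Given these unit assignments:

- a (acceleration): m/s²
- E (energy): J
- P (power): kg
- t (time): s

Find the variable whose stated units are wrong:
P

The variable P (power) should have units W, not kg.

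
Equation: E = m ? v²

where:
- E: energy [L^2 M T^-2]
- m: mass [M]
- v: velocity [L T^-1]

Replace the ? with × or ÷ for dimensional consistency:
multiplication (×): E = m × v²

E [L^2 M T^-2]; m [M]; v² [L^2 T^-2].
m × v² → [L^2 M T^-2] ✓
m ÷ v² → [L^-2 M T^2] ✗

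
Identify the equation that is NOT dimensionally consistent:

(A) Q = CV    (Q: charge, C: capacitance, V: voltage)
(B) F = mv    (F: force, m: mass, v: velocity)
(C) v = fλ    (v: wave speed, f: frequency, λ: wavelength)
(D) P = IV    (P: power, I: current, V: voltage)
(B) F = mv

The equation (B) F = mv is dimensionally incorrect.

LHS (F): [L M T^-2]
RHS (mv): [L M T^-1] ✗

The dimensions do not match. The other three equations balance.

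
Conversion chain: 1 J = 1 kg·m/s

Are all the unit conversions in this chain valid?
The chain is incorrect (it contains an error).

Incorrect: Joule is kg·m²/s², not kg·m/s (that is momentum)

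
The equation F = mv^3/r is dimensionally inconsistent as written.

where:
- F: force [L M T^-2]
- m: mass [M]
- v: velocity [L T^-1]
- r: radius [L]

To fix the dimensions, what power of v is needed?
The exponent of v should be 2: F = mv^2/r

The LHS F has dimensions [L M T^-2]; v has dimensions [L T^-1].
As written, the RHS mv^3/r (exponent 3 on v) has dimensions [L^2 M T^-3], which does not match.
With exponent 2, the RHS mv^2/r has dimensions [L M T^-2], matching the LHS.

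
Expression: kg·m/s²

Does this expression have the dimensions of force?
Yes

The expression kg·m/s² has dimensions [L M T^-2], which is exactly force [L M T^-2].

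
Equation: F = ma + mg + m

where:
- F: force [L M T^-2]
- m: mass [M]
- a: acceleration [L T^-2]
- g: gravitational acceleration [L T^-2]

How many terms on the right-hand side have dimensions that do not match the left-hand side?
1

LHS F: [L M T^-2]
- ma: [L M T^-2] ✓
- mg: [L M T^-2] ✓
- m: [M] ✗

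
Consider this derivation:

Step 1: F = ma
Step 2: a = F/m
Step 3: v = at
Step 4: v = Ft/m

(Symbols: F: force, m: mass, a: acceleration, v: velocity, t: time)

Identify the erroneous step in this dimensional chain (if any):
No step introduces an error — all steps are dimensionally consistent.

Step 1: F = ma → LHS [L M T^-2], RHS [L M T^-2] ✓
Step 2: a = F/m → LHS [L T^-2], RHS [L T^-2] ✓
Step 3: v = at → LHS [L T^-1], RHS [L T^-1] ✓
Step 4: v = Ft/m → LHS [L T^-1], RHS [L T^-1] ✓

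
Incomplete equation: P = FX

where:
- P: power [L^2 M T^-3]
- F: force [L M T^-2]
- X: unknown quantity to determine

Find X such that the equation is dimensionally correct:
X = v (velocity), dimensions [L T^-1]

P has dimensions [L^2 M T^-3]; the rest of the RHS (F) has dimensions [L M T^-2].
So X must have dimensions [L T^-1] — X = v (velocity).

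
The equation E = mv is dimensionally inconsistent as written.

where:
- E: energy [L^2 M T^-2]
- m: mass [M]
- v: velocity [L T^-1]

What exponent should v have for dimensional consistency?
The exponent of v should be 2: E = mv^2

The LHS E has dimensions [L^2 M T^-2]; v has dimensions [L T^-1].
As written, the RHS mv (exponent 1 on v) has dimensions [L M T^-1], which does not match.
With exponent 2, the RHS mv^2 has dimensions [L^2 M T^-2], matching the LHS.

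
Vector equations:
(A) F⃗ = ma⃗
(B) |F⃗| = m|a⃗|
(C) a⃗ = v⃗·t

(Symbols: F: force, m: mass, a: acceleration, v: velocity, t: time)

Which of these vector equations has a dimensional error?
(C) a⃗ = v⃗·t

(A) F⃗ = ma⃗: LHS [L M T^-2], RHS [L M T^-2] ✓ — Force and acceleration are vectors, mass is a scalar
(B) |F⃗| = m|a⃗|: LHS [L M T^-2], RHS [L M T^-2] ✓ — magnitudes of vectors are scalars
(C) a⃗ = v⃗·t: LHS [L T^-2], RHS [L] ✗ — acceleration is velocity per time; should be v⃗/t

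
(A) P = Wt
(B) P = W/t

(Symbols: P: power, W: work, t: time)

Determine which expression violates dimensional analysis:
(A)

(A) P = Wt: LHS [L^2 M T^-3], RHS [L^2 M T^-1] ✗
(B) P = W/t: LHS [L^2 M T^-3], RHS [L^2 M T^-3] ✓

Expression (A) P = Wt is dimensionally incorrect.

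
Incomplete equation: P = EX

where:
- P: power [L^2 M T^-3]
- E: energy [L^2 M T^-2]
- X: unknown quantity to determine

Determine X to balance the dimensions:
X = f (inverse time / frequency (1/t)), dimensions [T^-1]

P has dimensions [L^2 M T^-3]; the rest of the RHS (E) has dimensions [L^2 M T^-2].
So X must have dimensions [T^-1] — X = f (inverse time / frequency (1/t)).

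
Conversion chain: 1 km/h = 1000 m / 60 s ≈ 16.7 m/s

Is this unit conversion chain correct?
The chain is incorrect (it contains an error).

Incorrect: 1 h = 3600 s, not 60 s (1 km/h ≈ 0.278 m/s)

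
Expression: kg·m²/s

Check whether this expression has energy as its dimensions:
No

The expression kg·m²/s has dimensions [L^2 M T^-1], but energy has dimensions [L^2 M T^-2].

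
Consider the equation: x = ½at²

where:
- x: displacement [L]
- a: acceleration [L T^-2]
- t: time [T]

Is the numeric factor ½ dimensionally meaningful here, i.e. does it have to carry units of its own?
No

x has dimensions [L] and at² already has dimensions [L], so the equation balances without ½ contributing any dimensions. ½ is a pure (dimensionless) number; changing or removing it would not affect dimensional consistency.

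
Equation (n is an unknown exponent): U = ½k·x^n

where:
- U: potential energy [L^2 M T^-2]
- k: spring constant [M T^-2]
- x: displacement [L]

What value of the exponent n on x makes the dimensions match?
n = 2

U has dimensions [L^2 M T^-2]; x has dimensions [L].
The rest of the RHS has dimensions [M T^-2], so x^n must supply [L^2].
With n = 2: ½k·x^2 has dimensions [L^2 M T^-2], matching the LHS ✓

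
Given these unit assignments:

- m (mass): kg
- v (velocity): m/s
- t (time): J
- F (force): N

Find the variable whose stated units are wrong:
t

The variable t (time) should have units s, not J.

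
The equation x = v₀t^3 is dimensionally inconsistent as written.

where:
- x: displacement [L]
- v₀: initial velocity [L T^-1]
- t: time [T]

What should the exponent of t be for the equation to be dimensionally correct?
The exponent of t should be 1: x = v₀t

The LHS x has dimensions [L]; t has dimensions [T].
As written, the RHS v₀t^3 (exponent 3 on t) has dimensions [L T^2], which does not match.
With exponent 1, the RHS v₀t has dimensions [L], matching the LHS.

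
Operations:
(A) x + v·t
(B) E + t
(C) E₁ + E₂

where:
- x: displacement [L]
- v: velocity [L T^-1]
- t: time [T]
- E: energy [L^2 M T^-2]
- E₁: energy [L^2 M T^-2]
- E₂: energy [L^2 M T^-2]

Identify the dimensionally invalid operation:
(B) E + t

(A) x + v·t: x [L] and v·t [L] — same dimensions ✓
(B) E + t: E [L^2 M T^-2] and t [T] — different dimensions cannot be added/subtracted ✗
(C) E₁ + E₂: E₁ [L^2 M T^-2] and E₂ [L^2 M T^-2] — same dimensions ✓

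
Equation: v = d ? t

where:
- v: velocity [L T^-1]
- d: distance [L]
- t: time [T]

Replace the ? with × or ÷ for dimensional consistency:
division (÷): v = d ÷ t

v [L T^-1]; d [L]; t [T].
d × t → [L T] ✗
d ÷ t → [L T^-1] ✓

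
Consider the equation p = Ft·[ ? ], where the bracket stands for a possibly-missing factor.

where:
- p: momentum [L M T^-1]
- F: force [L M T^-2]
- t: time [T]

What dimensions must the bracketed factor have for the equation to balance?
Nothing is missing — the bracketed factor must be dimensionless.

p has dimensions [L M T^-1] and Ft already has dimensions [L M T^-1], so p = Ft is dimensionally complete.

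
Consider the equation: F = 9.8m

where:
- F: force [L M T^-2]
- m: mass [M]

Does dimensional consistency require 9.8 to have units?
Yes

F has dimensions [L M T^-2], while m alone has dimensions [M]. For the equation to balance, the factor 9.8 must carry dimensions [L T^-2] — it is a dimensional constant (a numerical value of a physical quantity with its units suppressed), not a pure number.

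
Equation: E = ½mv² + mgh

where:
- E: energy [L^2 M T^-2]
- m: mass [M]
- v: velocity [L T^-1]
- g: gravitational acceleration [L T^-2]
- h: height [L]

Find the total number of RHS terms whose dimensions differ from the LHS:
0

LHS E: [L^2 M T^-2]
- ½mv²: [L^2 M T^-2] ✓
- mgh: [L^2 M T^-2] ✓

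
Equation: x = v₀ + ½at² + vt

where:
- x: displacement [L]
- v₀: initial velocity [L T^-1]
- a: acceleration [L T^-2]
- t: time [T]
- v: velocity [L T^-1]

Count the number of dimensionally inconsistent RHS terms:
1

LHS x: [L]
- v₀: [L T^-1] ✗
- ½at²: [L] ✓
- vt: [L] ✓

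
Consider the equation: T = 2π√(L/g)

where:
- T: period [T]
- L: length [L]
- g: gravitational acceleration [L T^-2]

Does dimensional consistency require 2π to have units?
No

T has dimensions [T] and √(L/g) already has dimensions [T], so the equation balances without 2π contributing any dimensions. 2π is a pure (dimensionless) number; changing or removing it would not affect dimensional consistency.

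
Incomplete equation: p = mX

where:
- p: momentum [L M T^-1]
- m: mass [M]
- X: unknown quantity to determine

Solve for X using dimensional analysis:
X = v (velocity), dimensions [L T^-1]

p has dimensions [L M T^-1]; the rest of the RHS (m) has dimensions [M].
So X must have dimensions [L T^-1] — X = v (velocity).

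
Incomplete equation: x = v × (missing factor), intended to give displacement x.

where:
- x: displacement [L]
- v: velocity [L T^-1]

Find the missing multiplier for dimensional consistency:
t (time), dimensions [T]

x has dimensions [L] and v has dimensions [L T^-1].
The missing factor must have dimensions [L] / [L T^-1] = [T], i.e. time (t).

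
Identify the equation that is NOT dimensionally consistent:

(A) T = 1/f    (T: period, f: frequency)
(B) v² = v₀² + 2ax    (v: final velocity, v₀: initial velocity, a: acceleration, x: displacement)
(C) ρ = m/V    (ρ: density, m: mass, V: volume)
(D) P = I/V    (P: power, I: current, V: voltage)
(D) P = I/V

The equation (D) P = I/V is dimensionally incorrect.

LHS (P): [L^2 M T^-3]
RHS (I/V): [I^2 L^-2 M^-1 T^3] ✗

The dimensions do not match. The other three equations balance.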